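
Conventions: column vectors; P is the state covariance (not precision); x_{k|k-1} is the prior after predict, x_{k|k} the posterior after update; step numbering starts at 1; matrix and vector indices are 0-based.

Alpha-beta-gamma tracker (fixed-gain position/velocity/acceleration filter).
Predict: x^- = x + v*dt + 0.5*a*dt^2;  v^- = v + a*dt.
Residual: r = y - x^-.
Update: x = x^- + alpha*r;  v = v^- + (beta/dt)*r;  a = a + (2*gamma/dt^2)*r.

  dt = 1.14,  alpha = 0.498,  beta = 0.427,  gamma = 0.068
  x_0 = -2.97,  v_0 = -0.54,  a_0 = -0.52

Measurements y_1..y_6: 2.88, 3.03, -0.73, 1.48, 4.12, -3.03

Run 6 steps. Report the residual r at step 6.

resid = -6.3507

step 1: x_pred=-3.9235  r=6.8035  x^+=-0.5354  v^+=1.4155  a^+=0.1920
step 2: x_pred=1.2031  r=1.8269  x^+=2.1129  v^+=2.3187  a^+=0.3832
step 3: x_pred=5.0051  r=-5.7351  x^+=2.1490  v^+=0.6073  a^+=-0.2170
step 4: x_pred=2.7003  r=-1.2203  x^+=2.0926  v^+=-0.0972  a^+=-0.3447
step 5: x_pred=1.7578  r=2.3622  x^+=2.9342  v^+=0.3946  a^+=-0.0975
step 6: x_pred=3.3207  r=-6.3507  x^+=0.1580  v^+=-2.0953  a^+=-0.7621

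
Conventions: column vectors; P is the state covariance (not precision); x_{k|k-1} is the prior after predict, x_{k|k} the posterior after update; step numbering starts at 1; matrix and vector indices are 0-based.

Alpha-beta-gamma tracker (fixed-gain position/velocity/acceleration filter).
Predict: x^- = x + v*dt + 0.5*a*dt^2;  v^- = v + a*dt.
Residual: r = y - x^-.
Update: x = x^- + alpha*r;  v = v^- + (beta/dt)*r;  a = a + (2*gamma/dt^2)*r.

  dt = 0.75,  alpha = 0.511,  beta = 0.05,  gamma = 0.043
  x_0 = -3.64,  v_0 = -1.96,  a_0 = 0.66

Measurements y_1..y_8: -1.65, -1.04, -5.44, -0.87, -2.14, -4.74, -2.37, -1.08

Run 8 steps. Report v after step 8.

step 1: x_pred=-4.9244  r=3.2744  x^+=-3.2512  v^+=-1.2467  a^+=1.1606
step 2: x_pred=-3.8598  r=2.8198  x^+=-2.4189  v^+=-0.1883  a^+=1.5917
step 3: x_pred=-2.1124  r=-3.3276  x^+=-3.8128  v^+=0.7837  a^+=1.0830
step 4: x_pred=-2.9204  r=2.0504  x^+=-1.8727  v^+=1.7326  a^+=1.3965
step 5: x_pred=-0.1804  r=-1.9596  x^+=-1.1818  v^+=2.6493  a^+=1.0969
step 6: x_pred=1.1137  r=-5.8537  x^+=-1.8775  v^+=3.0817  a^+=0.2019
step 7: x_pred=0.4906  r=-2.8606  x^+=-0.9712  v^+=3.0425  a^+=-0.2354
step 8: x_pred=1.2444  r=-2.3244  x^+=0.0566  v^+=2.7109  a^+=-0.5908

v_post = 2.7109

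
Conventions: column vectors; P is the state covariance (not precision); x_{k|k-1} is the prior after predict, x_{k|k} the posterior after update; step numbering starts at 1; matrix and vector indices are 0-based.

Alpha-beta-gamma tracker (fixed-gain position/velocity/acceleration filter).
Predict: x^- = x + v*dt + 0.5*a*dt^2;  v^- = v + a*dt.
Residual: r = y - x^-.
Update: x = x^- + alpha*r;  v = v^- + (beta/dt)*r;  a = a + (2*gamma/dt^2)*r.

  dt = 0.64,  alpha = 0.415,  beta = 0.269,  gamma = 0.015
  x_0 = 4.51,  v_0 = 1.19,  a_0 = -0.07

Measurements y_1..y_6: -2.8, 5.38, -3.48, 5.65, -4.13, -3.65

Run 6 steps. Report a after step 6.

a_post = -0.5382

step 1: x_pred=5.2573  r=-8.0573  x^+=1.9135  v^+=-2.2414  a^+=-0.6601
step 2: x_pred=0.3438  r=5.0362  x^+=2.4338  v^+=-0.5471  a^+=-0.2913
step 3: x_pred=2.0241  r=-5.5041  x^+=-0.2601  v^+=-3.0469  a^+=-0.6944
step 4: x_pred=-2.3524  r=8.0024  x^+=0.9686  v^+=-0.1278  a^+=-0.1083
step 5: x_pred=0.8646  r=-4.9946  x^+=-1.2081  v^+=-2.2964  a^+=-0.4741
step 6: x_pred=-2.7750  r=-0.8750  x^+=-3.1381  v^+=-2.9677  a^+=-0.5382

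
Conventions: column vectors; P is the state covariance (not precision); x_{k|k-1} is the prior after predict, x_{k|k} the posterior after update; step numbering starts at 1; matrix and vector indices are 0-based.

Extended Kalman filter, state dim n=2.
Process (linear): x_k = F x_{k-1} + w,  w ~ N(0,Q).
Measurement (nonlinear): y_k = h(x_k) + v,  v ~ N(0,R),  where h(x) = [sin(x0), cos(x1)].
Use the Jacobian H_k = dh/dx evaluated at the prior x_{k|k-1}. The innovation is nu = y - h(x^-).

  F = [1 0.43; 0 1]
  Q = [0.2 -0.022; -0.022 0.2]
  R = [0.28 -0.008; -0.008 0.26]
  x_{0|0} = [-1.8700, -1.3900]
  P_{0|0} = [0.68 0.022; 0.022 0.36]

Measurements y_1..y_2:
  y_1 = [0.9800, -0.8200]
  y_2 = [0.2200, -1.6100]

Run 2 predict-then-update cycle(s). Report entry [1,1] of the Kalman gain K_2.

step 1: x^-=[-2.4677, -1.3900]  P^-=[0.9655 0.1548; 0.1548 0.5600]  H_jac=[-0.7814 0.0000; 0.0000 0.9837]  S=[0.8695 -0.1270; -0.1270 0.8019]  K=[-0.8598 0.0537; -0.0397 0.6807]  nu=[1.6040, -0.9998]  x^+=[-3.9006, -2.1342]  P^+=[0.3086 0.0212; 0.0212 0.1802]
step 2: x^-=[-4.8183, -2.1342]  P^-=[0.5602 0.0767; 0.0767 0.3802]  H_jac=[0.1057 0.0000; 0.0000 0.8454]  S=[0.2863 -0.0011; -0.0011 0.5318]  K=[0.2074 0.1224; 0.0307 0.6046]  nu=[-0.7744, -1.0759]  x^+=[-5.1105, -2.8085]  P^+=[0.5400 0.0357; 0.0357 0.1856]

K[1,1] = 0.6046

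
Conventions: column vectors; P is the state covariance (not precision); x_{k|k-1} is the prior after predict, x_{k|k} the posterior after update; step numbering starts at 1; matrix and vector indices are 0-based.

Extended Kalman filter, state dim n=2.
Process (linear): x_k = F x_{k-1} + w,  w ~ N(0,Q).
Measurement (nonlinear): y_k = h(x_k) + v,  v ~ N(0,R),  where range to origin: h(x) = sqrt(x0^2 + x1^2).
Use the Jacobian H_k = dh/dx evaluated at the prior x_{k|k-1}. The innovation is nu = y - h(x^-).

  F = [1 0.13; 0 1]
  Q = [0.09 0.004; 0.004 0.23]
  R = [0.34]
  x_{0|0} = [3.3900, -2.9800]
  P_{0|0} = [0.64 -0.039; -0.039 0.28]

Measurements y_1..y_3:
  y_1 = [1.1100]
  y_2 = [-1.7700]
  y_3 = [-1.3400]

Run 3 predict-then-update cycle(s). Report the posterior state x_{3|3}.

x_post = [-0.6408, -0.5908]

step 1: x^-=[3.0026, -2.9800]  P^-=[0.7246 0.0014; 0.0014 0.5100]  H_jac=[0.7098 -0.7044]  S=[0.9567]  K=[0.5365; -0.3745]  nu=[-3.1204]  x^+=[1.3284, -1.8115]  P^+=[0.4492 0.1936; 0.1936 0.3758]
step 2: x^-=[1.0929, -1.8115]  P^-=[0.5959 0.2465; 0.2465 0.6058]  H_jac=[0.5166 -0.8562]  S=[0.7251]  K=[0.1335; -0.5398]  nu=[-3.8856]  x^+=[0.5743, 0.2859]  P^+=[0.5830 0.2987; 0.2987 0.3946]
step 3: x^-=[0.6115, 0.2859]  P^-=[0.7573 0.3540; 0.3540 0.6246]  H_jac=[0.9059 0.4235]  S=[1.3451]  K=[0.6215; 0.4351]  nu=[-2.0150]  x^+=[-0.6408, -0.5908]  P^+=[0.2378 -0.0097; -0.0097 0.3700]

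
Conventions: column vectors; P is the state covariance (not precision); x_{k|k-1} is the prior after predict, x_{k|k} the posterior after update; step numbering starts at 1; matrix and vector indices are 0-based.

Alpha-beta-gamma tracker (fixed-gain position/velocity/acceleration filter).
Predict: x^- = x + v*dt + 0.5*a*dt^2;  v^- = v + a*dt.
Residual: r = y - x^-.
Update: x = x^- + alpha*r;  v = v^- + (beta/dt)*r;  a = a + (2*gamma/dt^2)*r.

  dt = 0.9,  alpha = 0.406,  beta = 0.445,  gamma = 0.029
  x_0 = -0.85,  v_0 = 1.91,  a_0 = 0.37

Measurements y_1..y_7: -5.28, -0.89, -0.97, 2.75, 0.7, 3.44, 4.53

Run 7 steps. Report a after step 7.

a_post = 0.1814

step 1: x_pred=1.0188  r=-6.2988  x^+=-1.5385  v^+=-0.8714  a^+=-0.0810
step 2: x_pred=-2.3556  r=1.4656  x^+=-1.7606  v^+=-0.2197  a^+=0.0239
step 3: x_pred=-1.9486  r=0.9786  x^+=-1.5513  v^+=0.2857  a^+=0.0940
step 4: x_pred=-1.2561  r=4.0061  x^+=0.3704  v^+=2.3511  a^+=0.3808
step 5: x_pred=2.6406  r=-1.9406  x^+=1.8527  v^+=1.7343  a^+=0.2419
step 6: x_pred=3.5116  r=-0.0716  x^+=3.4825  v^+=1.9166  a^+=0.2368
step 7: x_pred=5.3034  r=-0.7734  x^+=4.9894  v^+=1.7473  a^+=0.1814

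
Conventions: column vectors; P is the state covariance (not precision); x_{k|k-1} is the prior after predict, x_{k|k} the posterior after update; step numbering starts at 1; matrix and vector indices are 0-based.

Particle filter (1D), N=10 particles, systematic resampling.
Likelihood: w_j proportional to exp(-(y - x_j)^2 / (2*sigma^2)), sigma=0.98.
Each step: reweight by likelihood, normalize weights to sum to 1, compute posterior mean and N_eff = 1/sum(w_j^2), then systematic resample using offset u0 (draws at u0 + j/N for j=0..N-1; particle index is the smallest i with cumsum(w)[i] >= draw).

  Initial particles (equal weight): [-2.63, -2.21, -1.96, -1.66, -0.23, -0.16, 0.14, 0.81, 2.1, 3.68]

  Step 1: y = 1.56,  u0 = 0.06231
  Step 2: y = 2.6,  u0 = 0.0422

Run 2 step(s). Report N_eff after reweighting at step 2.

step 1: w=[0.0000, 0.0002, 0.0006, 0.0018, 0.0766, 0.0871, 0.1422, 0.3031, 0.3490, 0.0391]  mean=1.1060  Neff=4.0171  idx=[4, 5, 6, 7, 7, 7, 8, 8, 8, 9]
step 2: w=[0.0040, 0.0050, 0.0112, 0.0493, 0.0493, 0.0493, 0.2297, 0.2297, 0.2297, 0.1426]  mean=2.0917  Neff=5.3729  idx=[3, 5, 6, 6, 7, 7, 8, 8, 8, 9]

N_eff = 5.3729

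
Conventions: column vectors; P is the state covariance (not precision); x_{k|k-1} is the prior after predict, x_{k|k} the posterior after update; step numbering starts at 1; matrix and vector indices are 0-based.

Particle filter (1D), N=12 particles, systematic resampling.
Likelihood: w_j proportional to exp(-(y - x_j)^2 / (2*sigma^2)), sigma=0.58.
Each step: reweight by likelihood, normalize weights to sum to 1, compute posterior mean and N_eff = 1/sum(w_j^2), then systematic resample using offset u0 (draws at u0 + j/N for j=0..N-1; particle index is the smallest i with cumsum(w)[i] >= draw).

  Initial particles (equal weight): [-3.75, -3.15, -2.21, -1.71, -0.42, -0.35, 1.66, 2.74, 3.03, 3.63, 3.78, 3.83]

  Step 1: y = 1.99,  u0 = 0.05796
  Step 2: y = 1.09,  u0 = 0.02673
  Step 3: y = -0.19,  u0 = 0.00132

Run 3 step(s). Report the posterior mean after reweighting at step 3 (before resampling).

post_mean = 1.6600

step 1: w=[0.0000, 0.0000, 0.0000, 0.0000, 0.0001, 0.0002, 0.5602, 0.2855, 0.1320, 0.0121, 0.0056, 0.0043]  mean=2.1936  Neff=2.4215  idx=[6, 6, 6, 6, 6, 6, 6, 7, 7, 7, 8, 8]
step 2: w=[0.1409, 0.1409, 0.1409, 0.1409, 0.1409, 0.1409, 0.1409, 0.0040, 0.0040, 0.0040, 0.0008, 0.0008]  mean=1.6753  Neff=7.1929  idx=[0, 0, 1, 1, 2, 3, 3, 4, 4, 5, 6, 6]
step 3: w=[0.0833, 0.0833, 0.0833, 0.0833, 0.0833, 0.0833, 0.0833, 0.0833, 0.0833, 0.0833, 0.0833, 0.0833]  mean=1.6600  Neff=12.0000  idx=[0, 1, 2, 3, 4, 5, 6, 7, 8, 9, 10, 11]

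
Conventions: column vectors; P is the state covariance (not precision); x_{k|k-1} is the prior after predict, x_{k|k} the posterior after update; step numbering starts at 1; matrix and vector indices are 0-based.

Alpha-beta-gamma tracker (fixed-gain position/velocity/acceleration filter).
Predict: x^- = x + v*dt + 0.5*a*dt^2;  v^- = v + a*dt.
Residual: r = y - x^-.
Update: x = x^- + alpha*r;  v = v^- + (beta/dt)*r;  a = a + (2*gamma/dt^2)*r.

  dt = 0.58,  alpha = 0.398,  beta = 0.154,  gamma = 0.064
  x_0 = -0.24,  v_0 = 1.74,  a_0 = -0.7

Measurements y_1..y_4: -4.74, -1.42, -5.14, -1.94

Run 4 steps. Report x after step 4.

step 1: x_pred=0.6515  r=-5.3915  x^+=-1.4943  v^+=-0.0975  a^+=-2.7514
step 2: x_pred=-2.0137  r=0.5937  x^+=-1.7774  v^+=-1.5357  a^+=-2.5255
step 3: x_pred=-3.0929  r=-2.0471  x^+=-3.9077  v^+=-3.5441  a^+=-3.3045
step 4: x_pred=-6.5190  r=4.5790  x^+=-4.6966  v^+=-4.2448  a^+=-1.5621

x_post = -4.6966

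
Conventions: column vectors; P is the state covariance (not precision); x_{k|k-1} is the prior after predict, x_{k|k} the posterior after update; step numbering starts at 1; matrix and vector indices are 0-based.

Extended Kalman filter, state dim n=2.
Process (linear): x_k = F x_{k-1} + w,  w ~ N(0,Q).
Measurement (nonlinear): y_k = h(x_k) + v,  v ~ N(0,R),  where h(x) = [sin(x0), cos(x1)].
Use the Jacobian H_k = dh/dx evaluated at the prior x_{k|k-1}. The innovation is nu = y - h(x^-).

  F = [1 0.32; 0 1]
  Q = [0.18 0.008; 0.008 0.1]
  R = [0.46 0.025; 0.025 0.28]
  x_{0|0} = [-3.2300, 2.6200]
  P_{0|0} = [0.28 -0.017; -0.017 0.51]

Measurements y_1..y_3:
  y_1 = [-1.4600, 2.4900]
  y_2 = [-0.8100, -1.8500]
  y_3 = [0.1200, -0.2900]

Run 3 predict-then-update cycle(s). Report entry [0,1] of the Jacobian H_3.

H_jac[0,1] = 0.0000

step 1: x^-=[-2.3916, 2.6200]  P^-=[0.5013 0.1542; 0.1542 0.6100]  H_jac=[-0.7317 0.0000; 0.0000 -0.4983]  S=[0.7284 0.0812; 0.0812 0.4314]  K=[-0.4941 -0.0851; -0.0780 -0.6898]  nu=[-0.7784, 3.3570]  x^+=[-2.2926, 0.3650]  P^+=[0.3135 0.0726; 0.0726 0.3915]
step 2: x^-=[-2.1757, 0.3650]  P^-=[0.5801 0.2059; 0.2059 0.4915]  H_jac=[-0.5687 0.0000; 0.0000 -0.3570]  S=[0.6476 0.0668; 0.0668 0.3426]  K=[-0.4973 -0.1176; -0.1306 -0.4867]  nu=[0.0125, -2.7841]  x^+=[-1.8547, 1.7183]  P^+=[0.4074 0.1270; 0.1270 0.3909]
step 3: x^-=[-1.3048, 1.7183]  P^-=[0.7087 0.2601; 0.2601 0.4909]  H_jac=[0.2628 0.0000; 0.0000 -0.9891]  S=[0.5090 -0.0426; -0.0426 0.7602]  K=[0.3393 -0.3194; 0.0812 -0.6341]  nu=[1.0848, -0.1430]  x^+=[-0.8911, 1.8971]  P^+=[0.5633 0.0818; 0.0818 0.1774]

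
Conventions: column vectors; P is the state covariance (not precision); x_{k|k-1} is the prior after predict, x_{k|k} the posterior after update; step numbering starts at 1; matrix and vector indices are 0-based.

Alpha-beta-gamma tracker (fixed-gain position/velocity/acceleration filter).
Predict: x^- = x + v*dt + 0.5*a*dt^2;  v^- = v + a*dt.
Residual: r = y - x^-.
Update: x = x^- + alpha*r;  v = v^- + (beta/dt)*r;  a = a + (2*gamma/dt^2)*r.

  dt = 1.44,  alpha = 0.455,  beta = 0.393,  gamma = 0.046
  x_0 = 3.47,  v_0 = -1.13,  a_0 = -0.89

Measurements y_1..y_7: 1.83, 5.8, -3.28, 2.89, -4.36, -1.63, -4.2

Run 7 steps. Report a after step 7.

a_post = -0.0102

step 1: x_pred=0.9200  r=0.9100  x^+=1.3341  v^+=-2.1633  a^+=-0.8496
step 2: x_pred=-2.6619  r=8.4619  x^+=1.1883  v^+=-1.0773  a^+=-0.4742
step 3: x_pred=-0.8547  r=-2.4253  x^+=-1.9582  v^+=-2.4221  a^+=-0.5818
step 4: x_pred=-6.0492  r=8.9392  x^+=-1.9819  v^+=-0.8202  a^+=-0.1852
step 5: x_pred=-3.3550  r=-1.0050  x^+=-3.8122  v^+=-1.3612  a^+=-0.2298
step 6: x_pred=-6.0106  r=4.3806  x^+=-4.0174  v^+=-0.4965  a^+=-0.0354
step 7: x_pred=-4.7691  r=0.5691  x^+=-4.5102  v^+=-0.3922  a^+=-0.0102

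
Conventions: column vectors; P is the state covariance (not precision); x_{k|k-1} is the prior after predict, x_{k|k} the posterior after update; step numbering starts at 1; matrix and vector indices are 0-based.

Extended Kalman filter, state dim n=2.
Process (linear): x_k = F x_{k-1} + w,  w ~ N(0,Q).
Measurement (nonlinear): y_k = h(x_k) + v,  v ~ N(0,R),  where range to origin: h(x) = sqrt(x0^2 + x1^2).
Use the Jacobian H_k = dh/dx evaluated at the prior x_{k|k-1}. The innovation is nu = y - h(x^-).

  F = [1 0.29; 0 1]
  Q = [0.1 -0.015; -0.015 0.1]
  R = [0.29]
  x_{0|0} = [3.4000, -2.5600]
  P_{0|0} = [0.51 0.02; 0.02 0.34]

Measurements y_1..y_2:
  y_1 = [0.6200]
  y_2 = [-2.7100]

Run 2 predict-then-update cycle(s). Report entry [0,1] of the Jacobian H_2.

H_jac[0,1] = -0.9474

step 1: x^-=[2.6576, -2.5600]  P^-=[0.6502 0.1036; 0.1036 0.4400]  H_jac=[0.7202 -0.6938]  S=[0.7355]  K=[0.5390; -0.3136]  nu=[-3.0700]  x^+=[1.0030, -1.5973]  P^+=[0.4366 0.2279; 0.2279 0.3677]
step 2: x^-=[0.5398, -1.5973]  P^-=[0.6997 0.3195; 0.3195 0.4677]  H_jac=[0.3201 -0.9474]  S=[0.5876]  K=[-0.1340; -0.5799]  nu=[-4.3960]  x^+=[1.1287, 0.9520]  P^+=[0.6891 0.2739; 0.2739 0.2701]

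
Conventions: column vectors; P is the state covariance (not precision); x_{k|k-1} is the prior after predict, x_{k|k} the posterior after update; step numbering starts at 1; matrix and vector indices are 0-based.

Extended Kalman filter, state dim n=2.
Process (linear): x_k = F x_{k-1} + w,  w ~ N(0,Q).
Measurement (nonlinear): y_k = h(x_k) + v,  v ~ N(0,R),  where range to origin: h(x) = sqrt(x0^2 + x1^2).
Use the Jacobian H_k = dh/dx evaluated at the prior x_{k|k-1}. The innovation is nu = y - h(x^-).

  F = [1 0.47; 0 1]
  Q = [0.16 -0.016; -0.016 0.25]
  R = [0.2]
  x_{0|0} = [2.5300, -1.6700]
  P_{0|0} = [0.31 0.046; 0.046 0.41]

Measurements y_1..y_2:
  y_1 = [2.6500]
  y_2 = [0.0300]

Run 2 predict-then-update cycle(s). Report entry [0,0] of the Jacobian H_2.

H_jac[0,0] = 0.4947

step 1: x^-=[1.7451, -1.6700]  P^-=[0.6038 0.2227; 0.2227 0.6600]  H_jac=[0.7225 -0.6914]  S=[0.6082]  K=[0.4641; -0.4857]  nu=[0.2346]  x^+=[1.8540, -1.7839]  P^+=[0.4728 0.3598; 0.3598 0.5165]
step 2: x^-=[1.0155, -1.7839]  P^-=[1.0851 0.5866; 0.5866 0.7665]  H_jac=[0.4947 -0.8691]  S=[0.5401]  K=[0.0501; -0.6961]  nu=[-2.0227]  x^+=[0.9142, -0.3760]  P^+=[1.0838 0.6054; 0.6054 0.5048]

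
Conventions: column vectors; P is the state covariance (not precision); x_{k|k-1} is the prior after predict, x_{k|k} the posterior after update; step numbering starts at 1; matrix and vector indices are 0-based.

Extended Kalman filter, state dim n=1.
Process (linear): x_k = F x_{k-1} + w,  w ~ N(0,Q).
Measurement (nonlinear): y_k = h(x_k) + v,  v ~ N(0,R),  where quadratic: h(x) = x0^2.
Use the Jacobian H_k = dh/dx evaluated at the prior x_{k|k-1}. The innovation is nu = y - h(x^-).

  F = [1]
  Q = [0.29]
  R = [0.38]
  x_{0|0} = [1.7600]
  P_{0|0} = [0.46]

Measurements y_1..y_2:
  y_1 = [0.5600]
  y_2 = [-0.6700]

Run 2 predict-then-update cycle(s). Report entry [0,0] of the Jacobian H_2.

step 1: x^-=[1.7600]  P^-=[0.7500]  H_jac=[3.5200]  S=[9.6728]  K=[0.2729]  nu=[-2.5376]  x^+=[1.0674]  P^+=[0.0295]
step 2: x^-=[1.0674]  P^-=[0.3195]  H_jac=[2.1348]  S=[1.8359]  K=[0.3715]  nu=[-1.8094]  x^+=[0.3953]  P^+=[0.0661]

H_jac[0,0] = 2.1348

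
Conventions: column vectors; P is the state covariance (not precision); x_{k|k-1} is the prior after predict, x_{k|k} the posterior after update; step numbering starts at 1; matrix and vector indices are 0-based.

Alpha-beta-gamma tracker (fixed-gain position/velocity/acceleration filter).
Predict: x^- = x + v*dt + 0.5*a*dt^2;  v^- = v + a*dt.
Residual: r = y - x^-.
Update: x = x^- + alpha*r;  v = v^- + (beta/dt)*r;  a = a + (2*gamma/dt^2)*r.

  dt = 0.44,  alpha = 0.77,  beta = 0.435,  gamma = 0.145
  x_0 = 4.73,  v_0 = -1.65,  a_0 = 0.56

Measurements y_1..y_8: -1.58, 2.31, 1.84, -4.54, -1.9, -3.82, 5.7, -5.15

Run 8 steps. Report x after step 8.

x_post = -1.9335

step 1: x_pred=4.0582  r=-5.6382  x^+=-0.2832  v^+=-6.9777  a^+=-7.8857
step 2: x_pred=-4.1167  r=6.4267  x^+=0.8318  v^+=-4.0937  a^+=1.7412
step 3: x_pred=-0.8008  r=2.6408  x^+=1.2326  v^+=-0.7168  a^+=5.6970
step 4: x_pred=1.4687  r=-6.0087  x^+=-3.1580  v^+=-4.1505  a^+=-3.3037
step 5: x_pred=-5.3040  r=3.4040  x^+=-2.6829  v^+=-2.2388  a^+=1.7953
step 6: x_pred=-3.4942  r=-0.3258  x^+=-3.7451  v^+=-1.7709  a^+=1.3073
step 7: x_pred=-4.3977  r=10.0977  x^+=3.3775  v^+=8.7873  a^+=16.4330
step 8: x_pred=8.8346  r=-13.9846  x^+=-1.9335  v^+=2.1921  a^+=-4.5150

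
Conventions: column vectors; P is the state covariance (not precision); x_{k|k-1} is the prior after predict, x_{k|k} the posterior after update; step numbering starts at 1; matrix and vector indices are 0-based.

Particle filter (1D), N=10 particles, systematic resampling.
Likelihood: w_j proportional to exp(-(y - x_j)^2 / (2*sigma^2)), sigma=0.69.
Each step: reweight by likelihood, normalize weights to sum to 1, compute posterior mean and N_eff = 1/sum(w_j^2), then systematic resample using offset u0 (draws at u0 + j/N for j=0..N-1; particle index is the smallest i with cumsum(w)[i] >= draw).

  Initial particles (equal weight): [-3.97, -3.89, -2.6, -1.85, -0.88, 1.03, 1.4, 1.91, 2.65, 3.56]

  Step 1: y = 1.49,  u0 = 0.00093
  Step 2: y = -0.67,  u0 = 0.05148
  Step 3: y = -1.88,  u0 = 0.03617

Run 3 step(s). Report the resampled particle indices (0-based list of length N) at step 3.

resampled_idx = [0, 1, 2, 3, 3, 4, 5, 6, 7, 8]

step 1: w=[0.0000, 0.0000, 0.0000, 0.0000, 0.0010, 0.2780, 0.3442, 0.2885, 0.0845, 0.0039]  mean=1.5560  Neff=3.4947  idx=[4, 5, 5, 6, 6, 6, 6, 7, 7, 7]
step 2: w=[0.8695, 0.0438, 0.0438, 0.0101, 0.0101, 0.0101, 0.0101, 0.0008, 0.0008, 0.0008]  mean=-0.6135  Neff=1.3154  idx=[0, 0, 0, 0, 0, 0, 0, 0, 0, 2]
step 3: w=[0.1111, 0.1111, 0.1111, 0.1111, 0.1111, 0.1111, 0.1111, 0.1111, 0.1111, 0.0000]  mean=-0.8799  Neff=9.0008  idx=[0, 1, 2, 3, 3, 4, 5, 6, 7, 8]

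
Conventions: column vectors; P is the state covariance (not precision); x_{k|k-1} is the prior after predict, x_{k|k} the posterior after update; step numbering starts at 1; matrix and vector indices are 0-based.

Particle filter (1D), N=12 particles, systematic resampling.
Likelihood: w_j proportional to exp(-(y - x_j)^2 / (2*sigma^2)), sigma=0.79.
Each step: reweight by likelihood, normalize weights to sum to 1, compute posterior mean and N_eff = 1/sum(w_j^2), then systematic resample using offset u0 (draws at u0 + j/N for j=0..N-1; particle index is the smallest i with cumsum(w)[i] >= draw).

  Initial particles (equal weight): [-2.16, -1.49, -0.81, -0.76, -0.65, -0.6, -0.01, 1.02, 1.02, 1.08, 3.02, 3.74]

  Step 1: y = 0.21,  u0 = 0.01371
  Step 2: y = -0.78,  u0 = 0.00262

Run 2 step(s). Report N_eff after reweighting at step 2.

N_eff = 8.3252

step 1: w=[0.0023, 0.0204, 0.0896, 0.0970, 0.1140, 0.1219, 0.1983, 0.1219, 0.1219, 0.1124, 0.0004, 0.0000]  mean=0.0404  Neff=7.8502  idx=[1, 2, 3, 4, 5, 5, 6, 6, 7, 7, 8, 9]
step 2: w=[0.0936, 0.1401, 0.1402, 0.1383, 0.1366, 0.1366, 0.0872, 0.0872, 0.0105, 0.0105, 0.0105, 0.0088]  mean=-0.5736  Neff=8.3252  idx=[0, 0, 1, 2, 2, 3, 3, 4, 5, 5, 6, 7]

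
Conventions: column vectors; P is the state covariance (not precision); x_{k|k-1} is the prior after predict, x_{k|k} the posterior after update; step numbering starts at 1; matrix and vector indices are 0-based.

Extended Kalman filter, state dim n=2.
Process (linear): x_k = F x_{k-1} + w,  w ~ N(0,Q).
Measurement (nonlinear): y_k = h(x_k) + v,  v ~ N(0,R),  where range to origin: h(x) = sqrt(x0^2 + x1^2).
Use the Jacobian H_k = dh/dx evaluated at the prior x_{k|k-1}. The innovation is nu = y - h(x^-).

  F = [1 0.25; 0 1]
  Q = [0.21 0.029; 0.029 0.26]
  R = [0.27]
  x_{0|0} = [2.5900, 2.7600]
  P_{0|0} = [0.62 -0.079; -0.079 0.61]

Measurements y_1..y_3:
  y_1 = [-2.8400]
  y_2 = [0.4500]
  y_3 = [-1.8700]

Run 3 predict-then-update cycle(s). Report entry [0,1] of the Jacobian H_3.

H_jac[0,1] = -0.4757

step 1: x^-=[3.2800, 2.7600]  P^-=[0.8286 0.1025; 0.1025 0.8700]  H_jac=[0.7652 0.6438]  S=[1.2168]  K=[0.5753; 0.5248]  nu=[-7.1267]  x^+=[-0.8201, -0.9802]  P^+=[0.4259 -0.2649; -0.2649 0.5349]
step 2: x^-=[-1.0651, -0.9802]  P^-=[0.5369 -0.1022; -0.1022 0.7949]  H_jac=[-0.7358 -0.6772]  S=[0.8234]  K=[-0.3958; -0.5624]  nu=[-0.9975]  x^+=[-0.6703, -0.4192]  P^+=[0.4079 -0.2854; -0.2854 0.5344]
step 3: x^-=[-0.7751, -0.4192]  P^-=[0.5086 -0.1228; -0.1228 0.7944]  H_jac=[-0.8796 -0.4757]  S=[0.7405]  K=[-0.5252; -0.3644]  nu=[-2.7512]  x^+=[0.6699, 0.5834]  P^+=[0.3043 -0.2646; -0.2646 0.6961]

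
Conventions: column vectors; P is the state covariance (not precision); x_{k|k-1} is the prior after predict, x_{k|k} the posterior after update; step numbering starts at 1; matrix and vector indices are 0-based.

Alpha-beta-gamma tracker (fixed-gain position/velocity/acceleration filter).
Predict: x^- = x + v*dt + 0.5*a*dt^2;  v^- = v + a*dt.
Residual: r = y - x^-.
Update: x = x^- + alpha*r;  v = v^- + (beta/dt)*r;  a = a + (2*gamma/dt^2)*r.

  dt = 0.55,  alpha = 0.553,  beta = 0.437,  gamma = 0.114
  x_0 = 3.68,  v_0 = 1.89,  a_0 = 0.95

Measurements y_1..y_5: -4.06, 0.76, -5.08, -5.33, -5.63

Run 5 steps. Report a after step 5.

step 1: x_pred=4.8632  r=-8.9232  x^+=-0.0713  v^+=-4.6774  a^+=-5.7756
step 2: x_pred=-3.5174  r=4.2774  x^+=-1.1520  v^+=-4.4553  a^+=-2.5516
step 3: x_pred=-3.9884  r=-1.0916  x^+=-4.5920  v^+=-6.7260  a^+=-3.3744
step 4: x_pred=-8.8017  r=3.4717  x^+=-6.8819  v^+=-5.8235  a^+=-0.7577
step 5: x_pred=-10.1994  r=4.5694  x^+=-7.6725  v^+=-2.6096  a^+=2.6864

a_post = 2.6864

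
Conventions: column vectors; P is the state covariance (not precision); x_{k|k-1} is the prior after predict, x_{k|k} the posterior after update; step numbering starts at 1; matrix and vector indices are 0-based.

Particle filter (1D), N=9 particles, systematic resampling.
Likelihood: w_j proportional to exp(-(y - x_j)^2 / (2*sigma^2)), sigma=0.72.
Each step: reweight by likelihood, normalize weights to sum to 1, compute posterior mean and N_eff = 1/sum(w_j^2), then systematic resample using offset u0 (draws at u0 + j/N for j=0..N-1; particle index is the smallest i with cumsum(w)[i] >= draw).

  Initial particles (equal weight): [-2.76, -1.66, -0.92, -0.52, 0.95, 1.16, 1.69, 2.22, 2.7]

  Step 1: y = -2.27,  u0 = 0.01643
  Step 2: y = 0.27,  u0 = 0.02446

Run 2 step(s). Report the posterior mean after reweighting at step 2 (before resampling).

step 1: w=[0.4622, 0.4069, 0.1005, 0.0304, 0.0000, 0.0000, 0.0000, 0.0000, 0.0000]  mean=-2.0593  Neff=2.5626  idx=[0, 0, 0, 0, 0, 1, 1, 1, 2]
step 2: w=[0.0004, 0.0004, 0.0004, 0.0004, 0.0004, 0.0813, 0.0813, 0.0813, 0.7539]  mean=-1.1044  Neff=1.7000  idx=[5, 6, 8, 8, 8, 8, 8, 8, 8]

post_mean = -1.1044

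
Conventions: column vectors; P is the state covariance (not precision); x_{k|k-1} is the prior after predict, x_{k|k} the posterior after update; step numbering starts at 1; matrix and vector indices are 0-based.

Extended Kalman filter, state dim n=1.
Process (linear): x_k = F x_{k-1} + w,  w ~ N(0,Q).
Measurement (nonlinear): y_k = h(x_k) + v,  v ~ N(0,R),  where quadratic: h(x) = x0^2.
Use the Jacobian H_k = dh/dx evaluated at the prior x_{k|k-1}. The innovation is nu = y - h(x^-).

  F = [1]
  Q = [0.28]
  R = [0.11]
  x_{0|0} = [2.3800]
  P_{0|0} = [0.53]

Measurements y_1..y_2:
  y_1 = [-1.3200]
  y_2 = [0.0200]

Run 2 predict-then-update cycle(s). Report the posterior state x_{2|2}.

x_post = [0.5175]

step 1: x^-=[2.3800]  P^-=[0.8100]  H_jac=[4.7600]  S=[18.4627]  K=[0.2088]  nu=[-6.9844]  x^+=[0.9214]  P^+=[0.0048]
step 2: x^-=[0.9214]  P^-=[0.2848]  H_jac=[1.8429]  S=[1.0773]  K=[0.4872]  nu=[-0.8290]  x^+=[0.5175]  P^+=[0.0291]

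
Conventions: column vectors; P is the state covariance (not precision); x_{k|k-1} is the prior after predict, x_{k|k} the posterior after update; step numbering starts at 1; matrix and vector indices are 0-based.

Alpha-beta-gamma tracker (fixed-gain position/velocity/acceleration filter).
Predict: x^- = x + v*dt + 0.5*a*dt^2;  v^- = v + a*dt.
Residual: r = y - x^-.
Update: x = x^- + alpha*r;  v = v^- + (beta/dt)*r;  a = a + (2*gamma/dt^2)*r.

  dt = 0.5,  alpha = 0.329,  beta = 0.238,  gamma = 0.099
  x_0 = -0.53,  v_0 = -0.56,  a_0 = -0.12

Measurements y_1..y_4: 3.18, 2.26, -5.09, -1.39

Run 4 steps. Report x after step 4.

step 1: x_pred=-0.8250  r=4.0050  x^+=0.4926  v^+=1.2864  a^+=3.0520
step 2: x_pred=1.5173  r=0.7427  x^+=1.7617  v^+=3.1659  a^+=3.6402
step 3: x_pred=3.7996  r=-8.8896  x^+=0.8749  v^+=0.7545  a^+=-3.4004
step 4: x_pred=0.8271  r=-2.2171  x^+=0.0977  v^+=-2.0011  a^+=-5.1564

x_post = 0.0977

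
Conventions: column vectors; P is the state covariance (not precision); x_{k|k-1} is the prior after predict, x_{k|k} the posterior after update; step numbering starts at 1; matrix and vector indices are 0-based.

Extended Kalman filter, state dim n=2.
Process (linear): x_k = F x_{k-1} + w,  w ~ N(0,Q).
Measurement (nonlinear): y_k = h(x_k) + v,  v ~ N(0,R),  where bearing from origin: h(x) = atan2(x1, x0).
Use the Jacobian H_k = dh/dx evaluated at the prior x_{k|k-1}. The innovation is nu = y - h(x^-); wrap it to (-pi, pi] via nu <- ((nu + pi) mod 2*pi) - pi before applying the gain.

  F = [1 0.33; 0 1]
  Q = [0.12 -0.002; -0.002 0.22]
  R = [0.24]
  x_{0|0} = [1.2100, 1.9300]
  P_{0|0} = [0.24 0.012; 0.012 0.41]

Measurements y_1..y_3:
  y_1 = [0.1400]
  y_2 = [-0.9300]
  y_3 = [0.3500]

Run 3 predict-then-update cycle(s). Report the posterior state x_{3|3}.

step 1: x^-=[1.8469, 1.9300]  P^-=[0.4126 0.1453; 0.1453 0.6300]  H_jac=[-0.2705 0.2588]  S=[0.2920]  K=[-0.2533; 0.4238]  nu=[-0.6674]  x^+=[2.0160, 1.6472]  P^+=[0.3938 0.1766; 0.1766 0.5776]
step 2: x^-=[2.5595, 1.6472]  P^-=[0.6933 0.3652; 0.3652 0.7976]  H_jac=[-0.1778 0.2763]  S=[0.2869]  K=[-0.0779; 0.5417]  nu=[-1.5018]  x^+=[2.6766, 0.8337]  P^+=[0.6916 0.3774; 0.3774 0.7134]
step 3: x^-=[2.9517, 0.8337]  P^-=[1.1383 0.6108; 0.6108 0.9334]  H_jac=[-0.0886 0.3138]  S=[0.3069]  K=[0.2958; 0.7780]  nu=[0.0747]  x^+=[2.9738, 0.8918]  P^+=[1.1115 0.5402; 0.5402 0.7477]

x_post = [2.9738, 0.8918]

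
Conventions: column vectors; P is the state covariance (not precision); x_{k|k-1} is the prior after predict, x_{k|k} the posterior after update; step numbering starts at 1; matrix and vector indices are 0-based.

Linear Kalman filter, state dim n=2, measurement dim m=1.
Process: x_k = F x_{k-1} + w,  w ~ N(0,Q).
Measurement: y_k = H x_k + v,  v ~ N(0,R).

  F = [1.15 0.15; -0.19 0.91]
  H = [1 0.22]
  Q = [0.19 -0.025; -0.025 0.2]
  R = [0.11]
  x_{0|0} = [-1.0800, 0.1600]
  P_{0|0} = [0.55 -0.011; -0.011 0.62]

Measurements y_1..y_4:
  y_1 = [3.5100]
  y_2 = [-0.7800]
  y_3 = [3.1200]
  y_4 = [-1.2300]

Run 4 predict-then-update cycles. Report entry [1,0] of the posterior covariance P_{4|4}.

P_post[1,0] = -0.1862

step 1: x^-=[-1.2180, 0.3508]  P^-=[0.9275 -0.0717; -0.0717 0.7371]  S=[1.0416]  K=[0.8753; 0.0868]  nu=[4.6508]  x^+=[2.8529, 0.7545]  P^+=[0.1295 -0.1509; -0.1509 0.7292]
step 2: x^-=[3.3940, 0.1445]  P^-=[0.3256 -0.1073; -0.1073 0.8607]  S=[0.4300]  K=[0.7022; 0.1907]  nu=[-4.2058]  x^+=[0.4405, -0.6576]  P^+=[0.1135 -0.1649; -0.1649 0.8451]
step 3: x^-=[0.4080, -0.6821]  P^-=[0.3023 -0.1024; -0.1024 0.9610]  S=[0.4137]  K=[0.6761; 0.2636]  nu=[2.8621]  x^+=[2.3431, 0.0723]  P^+=[0.1131 -0.1761; -0.1761 0.9322]
step 4: x^-=[2.7055, -0.3794]  P^-=[0.2998 -0.1017; -0.1017 1.0369]  S=[0.4152]  K=[0.6681; 0.3044]  nu=[-3.8520]  x^+=[0.1318, -1.5519]  P^+=[0.1145 -0.1862; -0.1862 0.9985]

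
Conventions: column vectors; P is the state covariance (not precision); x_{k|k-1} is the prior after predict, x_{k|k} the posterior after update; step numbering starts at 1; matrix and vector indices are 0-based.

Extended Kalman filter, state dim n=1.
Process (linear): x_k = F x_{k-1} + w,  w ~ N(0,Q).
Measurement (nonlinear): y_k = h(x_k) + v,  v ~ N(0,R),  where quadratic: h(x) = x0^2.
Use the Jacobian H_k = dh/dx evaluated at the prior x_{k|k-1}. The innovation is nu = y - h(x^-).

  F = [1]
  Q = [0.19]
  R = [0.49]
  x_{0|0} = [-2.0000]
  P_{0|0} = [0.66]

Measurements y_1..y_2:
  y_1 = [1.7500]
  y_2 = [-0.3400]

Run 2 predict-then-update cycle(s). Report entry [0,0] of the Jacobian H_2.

step 1: x^-=[-2.0000]  P^-=[0.8500]  H_jac=[-4.0000]  S=[14.0900]  K=[-0.2413]  nu=[-2.2500]  x^+=[-1.4571]  P^+=[0.0296]
step 2: x^-=[-1.4571]  P^-=[0.2196]  H_jac=[-2.9141]  S=[2.3545]  K=[-0.2717]  nu=[-2.4630]  x^+=[-0.7878]  P^+=[0.0457]

H_jac[0,0] = -2.9141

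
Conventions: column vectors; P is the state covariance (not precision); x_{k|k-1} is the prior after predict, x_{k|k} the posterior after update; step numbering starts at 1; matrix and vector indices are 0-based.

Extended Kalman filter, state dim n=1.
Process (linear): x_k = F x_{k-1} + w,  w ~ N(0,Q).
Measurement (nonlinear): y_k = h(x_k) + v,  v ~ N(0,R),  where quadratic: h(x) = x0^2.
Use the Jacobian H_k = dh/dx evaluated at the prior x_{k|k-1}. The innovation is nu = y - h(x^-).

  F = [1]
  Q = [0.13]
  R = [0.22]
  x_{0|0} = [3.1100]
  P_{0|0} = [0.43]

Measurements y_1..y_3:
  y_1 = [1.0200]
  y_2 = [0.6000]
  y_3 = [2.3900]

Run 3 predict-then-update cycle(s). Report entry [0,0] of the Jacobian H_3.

step 1: x^-=[3.1100]  P^-=[0.5600]  H_jac=[6.2200]  S=[21.8855]  K=[0.1592]  nu=[-8.6521]  x^+=[1.7330]  P^+=[0.0056]
step 2: x^-=[1.7330]  P^-=[0.1356]  H_jac=[3.4659]  S=[1.8493]  K=[0.2542]  nu=[-2.4032]  x^+=[1.1221]  P^+=[0.0161]
step 3: x^-=[1.1221]  P^-=[0.1461]  H_jac=[2.2442]  S=[0.9560]  K=[0.3431]  nu=[1.1309]  x^+=[1.5101]  P^+=[0.0336]

H_jac[0,0] = 2.2442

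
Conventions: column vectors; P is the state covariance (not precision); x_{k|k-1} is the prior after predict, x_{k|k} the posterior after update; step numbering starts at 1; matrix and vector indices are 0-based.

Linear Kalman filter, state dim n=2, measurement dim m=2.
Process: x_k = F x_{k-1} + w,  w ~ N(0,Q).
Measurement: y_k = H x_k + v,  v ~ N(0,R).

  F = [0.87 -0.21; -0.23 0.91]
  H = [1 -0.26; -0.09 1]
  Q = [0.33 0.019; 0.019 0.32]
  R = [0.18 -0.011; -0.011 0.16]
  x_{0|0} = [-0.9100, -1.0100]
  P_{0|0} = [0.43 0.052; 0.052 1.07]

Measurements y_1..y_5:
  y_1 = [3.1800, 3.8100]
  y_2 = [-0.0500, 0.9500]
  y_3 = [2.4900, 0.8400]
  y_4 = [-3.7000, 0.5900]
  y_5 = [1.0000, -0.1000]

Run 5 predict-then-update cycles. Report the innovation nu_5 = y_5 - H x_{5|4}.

step 1: x^-=[-0.5796, -0.7098]  P^-=[0.6837 -0.2278; -0.2278 1.2070]  S=[1.0637 -0.6195; -0.6195 1.4136]  K=[0.7777 0.1361; -0.0046 0.8664]  nu=[3.5751, 4.4676]  x^+=[2.8087, 3.1442]  P^+=[0.1453 0.0263; 0.0263 0.1410]
step 2: x^-=[1.7833, 2.2152]  P^-=[0.4366 -0.0149; -0.0149 0.4335]  S=[0.6537 -0.1783; -0.1783 0.5997]  K=[0.7065 0.1196; 0.0027 0.7259]  nu=[-1.2574, -1.1047]  x^+=[0.7629, 1.4099]  P^+=[0.1319 0.0232; 0.0232 0.1182]
step 3: x^-=[0.3676, 1.1076]  P^-=[0.4266 -0.0105; -0.0105 0.4151]  S=[0.6401 -0.1680; -0.1680 0.5805]  K=[0.7019 0.1190; 0.0035 0.7178]  nu=[2.4103, -0.2345]  x^+=[2.0316, 0.9476]  P^+=[0.1310 0.0231; 0.0231 0.1169]
step 4: x^-=[1.5685, 0.3950]  P^-=[0.4259 -0.0101; -0.0101 0.4141]  S=[0.6392 -0.1674; -0.1674 0.5793]  K=[0.7016 0.1190; 0.0035 0.7173]  nu=[-5.1658, 0.3361]  x^+=[-2.0160, 0.6179]  P^+=[0.1310 0.0231; 0.0231 0.1168]
step 5: x^-=[-1.8837, 1.0260]  P^-=[0.4259 -0.0101; -0.0101 0.4140]  S=[0.6391 -0.1673; -0.1673 0.5793]  K=[0.7016 0.1190; 0.0035 0.7173]  nu=[3.1504, -1.2955]  x^+=[0.1725, 0.1079]  P^+=[0.1310 0.0231; 0.0231 0.1168]

innov = [3.1504, -1.2955]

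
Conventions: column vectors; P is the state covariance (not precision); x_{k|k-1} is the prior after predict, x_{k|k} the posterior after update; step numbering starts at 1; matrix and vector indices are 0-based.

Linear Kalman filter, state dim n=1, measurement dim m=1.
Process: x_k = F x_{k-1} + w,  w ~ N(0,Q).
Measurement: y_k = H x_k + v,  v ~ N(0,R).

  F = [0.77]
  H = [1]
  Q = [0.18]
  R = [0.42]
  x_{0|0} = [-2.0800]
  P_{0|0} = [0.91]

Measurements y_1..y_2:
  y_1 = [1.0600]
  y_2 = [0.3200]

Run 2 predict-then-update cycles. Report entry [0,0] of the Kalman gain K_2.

step 1: x^-=[-1.6016]  P^-=[0.7195]  S=[1.1395]  K=[0.6314]  nu=[2.6616]  x^+=[0.0790]  P^+=[0.2652]
step 2: x^-=[0.0608]  P^-=[0.3372]  S=[0.7572]  K=[0.4454]  nu=[0.2592]  x^+=[0.1763]  P^+=[0.1870]

K[0,0] = 0.4454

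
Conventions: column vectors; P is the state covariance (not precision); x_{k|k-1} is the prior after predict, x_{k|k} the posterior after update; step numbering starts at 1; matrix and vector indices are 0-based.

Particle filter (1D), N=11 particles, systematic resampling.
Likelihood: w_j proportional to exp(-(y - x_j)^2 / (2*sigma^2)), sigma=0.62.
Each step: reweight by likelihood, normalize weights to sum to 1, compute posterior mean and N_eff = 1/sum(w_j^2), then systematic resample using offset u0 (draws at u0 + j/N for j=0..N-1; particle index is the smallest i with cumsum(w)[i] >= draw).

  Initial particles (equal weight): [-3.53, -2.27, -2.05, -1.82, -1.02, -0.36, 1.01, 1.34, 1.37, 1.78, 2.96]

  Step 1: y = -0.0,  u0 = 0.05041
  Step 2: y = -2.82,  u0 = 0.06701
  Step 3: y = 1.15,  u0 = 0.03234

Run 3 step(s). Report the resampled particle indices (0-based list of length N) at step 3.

resampled_idx = [1, 4, 7, 10, 10, 10, 10, 10, 10, 10, 10]

step 1: w=[0.0000, 0.0008, 0.0027, 0.0085, 0.1628, 0.5322, 0.1671, 0.0609, 0.0548, 0.0102, 0.0000]  mean=-0.0365  Neff=2.9022  idx=[4, 4, 5, 5, 5, 5, 5, 5, 6, 6, 8]
step 2: w=[0.4641, 0.4641, 0.0120, 0.0120, 0.0120, 0.0120, 0.0120, 0.0120, 0.0000, 0.0000, 0.0000]  mean=-0.9726  Neff=2.3170  idx=[0, 0, 0, 0, 0, 1, 1, 1, 1, 1, 6]
step 3: w=[0.0298, 0.0298, 0.0298, 0.0298, 0.0298, 0.0298, 0.0298, 0.0298, 0.0298, 0.0298, 0.7020]  mean=-0.5567  Neff=1.9935  idx=[1, 4, 7, 10, 10, 10, 10, 10, 10, 10, 10]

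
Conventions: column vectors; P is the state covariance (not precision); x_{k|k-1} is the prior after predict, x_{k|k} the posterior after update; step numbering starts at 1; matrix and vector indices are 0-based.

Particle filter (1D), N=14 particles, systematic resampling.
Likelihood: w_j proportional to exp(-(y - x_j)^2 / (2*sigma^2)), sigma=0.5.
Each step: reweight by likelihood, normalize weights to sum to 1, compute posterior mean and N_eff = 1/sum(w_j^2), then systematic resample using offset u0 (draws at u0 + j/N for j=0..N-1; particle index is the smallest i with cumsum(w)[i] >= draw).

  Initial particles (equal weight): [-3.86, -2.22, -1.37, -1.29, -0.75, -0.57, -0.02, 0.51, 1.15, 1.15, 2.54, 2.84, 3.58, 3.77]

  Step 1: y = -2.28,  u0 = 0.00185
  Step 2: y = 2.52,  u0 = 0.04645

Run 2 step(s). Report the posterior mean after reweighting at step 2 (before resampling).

step 1: w=[0.0051, 0.7390, 0.1421, 0.1048, 0.0069, 0.0021, 0.0000, 0.0000, 0.0000, 0.0000, 0.0000, 0.0000, 0.0000, 0.0000]  mean=-1.9963  Neff=1.7320  idx=[0, 1, 1, 1, 1, 1, 1, 1, 1, 1, 1, 2, 2, 3]
step 2: w=[0.0000, 0.0000, 0.0000, 0.0000, 0.0000, 0.0000, 0.0000, 0.0000, 0.0000, 0.0000, 0.0000, 0.1842, 0.1842, 0.6315]  mean=-1.3195  Neff=2.1426  idx=[11, 11, 12, 12, 12, 13, 13, 13, 13, 13, 13, 13, 13, 13]

post_mean = -1.3195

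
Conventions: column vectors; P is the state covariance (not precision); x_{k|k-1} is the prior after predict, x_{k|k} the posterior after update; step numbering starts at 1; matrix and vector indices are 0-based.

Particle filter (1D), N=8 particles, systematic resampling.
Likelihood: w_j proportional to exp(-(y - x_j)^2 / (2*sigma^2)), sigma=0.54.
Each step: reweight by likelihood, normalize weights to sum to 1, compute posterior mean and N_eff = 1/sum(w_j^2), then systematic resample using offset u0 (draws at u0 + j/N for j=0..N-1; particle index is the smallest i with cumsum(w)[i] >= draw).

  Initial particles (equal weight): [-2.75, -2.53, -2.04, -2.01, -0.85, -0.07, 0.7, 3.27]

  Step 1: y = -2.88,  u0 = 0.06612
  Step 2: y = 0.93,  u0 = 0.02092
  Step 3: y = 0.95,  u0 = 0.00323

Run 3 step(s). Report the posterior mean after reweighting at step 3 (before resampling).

post_mean = -2.0227

step 1: w=[0.4126, 0.3443, 0.1267, 0.1160, 0.0004, 0.0000, 0.0000, 0.0000]  mean=-2.4978  Neff=3.1415  idx=[0, 0, 0, 1, 1, 1, 2, 3]
step 2: w=[0.0001, 0.0001, 0.0001, 0.0019, 0.0019, 0.0019, 0.4220, 0.5719]  mean=-2.0259  Neff=1.9795  idx=[6, 6, 6, 6, 7, 7, 7, 7]
step 3: w=[0.1060, 0.1060, 0.1060, 0.1060, 0.1440, 0.1440, 0.1440, 0.1440]  mean=-2.0227  Neff=7.8197  idx=[0, 1, 2, 3, 4, 5, 6, 7]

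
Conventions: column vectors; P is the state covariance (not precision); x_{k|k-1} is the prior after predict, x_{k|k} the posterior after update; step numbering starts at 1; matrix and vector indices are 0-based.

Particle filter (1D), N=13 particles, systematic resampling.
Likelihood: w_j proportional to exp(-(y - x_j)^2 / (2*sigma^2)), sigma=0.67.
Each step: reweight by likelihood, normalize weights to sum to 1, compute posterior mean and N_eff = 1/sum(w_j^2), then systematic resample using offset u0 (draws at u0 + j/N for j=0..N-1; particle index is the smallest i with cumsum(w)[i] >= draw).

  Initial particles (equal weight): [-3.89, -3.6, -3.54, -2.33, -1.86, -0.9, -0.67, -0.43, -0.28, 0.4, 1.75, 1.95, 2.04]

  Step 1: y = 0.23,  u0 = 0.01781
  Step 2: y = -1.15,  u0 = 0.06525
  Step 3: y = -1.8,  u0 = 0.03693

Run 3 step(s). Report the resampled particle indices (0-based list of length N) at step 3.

resampled_idx = [0, 0, 1, 1, 1, 2, 3, 4, 4, 5, 7, 8, 10]

step 1: w=[0.0000, 0.0000, 0.0000, 0.0002, 0.0025, 0.0771, 0.1297, 0.1969, 0.2394, 0.3097, 0.0244, 0.0119, 0.0083]  mean=-0.1065  Neff=4.6396  idx=[5, 6, 6, 7, 7, 7, 8, 8, 8, 9, 9, 9, 9]
step 2: w=[0.1628, 0.1350, 0.1350, 0.0980, 0.0980, 0.0980, 0.0751, 0.0751, 0.0751, 0.0120, 0.0120, 0.0120, 0.0120]  mean=-0.4976  Neff=9.1550  idx=[0, 0, 1, 1, 2, 3, 3, 4, 5, 6, 7, 8, 12]
step 3: w=[0.1793, 0.1793, 0.1066, 0.1066, 0.1066, 0.0546, 0.0546, 0.0546, 0.0546, 0.0337, 0.0337, 0.0337, 0.0020]  mean=-0.6584  Neff=8.7935  idx=[0, 0, 1, 1, 1, 2, 3, 4, 4, 5, 7, 8, 10]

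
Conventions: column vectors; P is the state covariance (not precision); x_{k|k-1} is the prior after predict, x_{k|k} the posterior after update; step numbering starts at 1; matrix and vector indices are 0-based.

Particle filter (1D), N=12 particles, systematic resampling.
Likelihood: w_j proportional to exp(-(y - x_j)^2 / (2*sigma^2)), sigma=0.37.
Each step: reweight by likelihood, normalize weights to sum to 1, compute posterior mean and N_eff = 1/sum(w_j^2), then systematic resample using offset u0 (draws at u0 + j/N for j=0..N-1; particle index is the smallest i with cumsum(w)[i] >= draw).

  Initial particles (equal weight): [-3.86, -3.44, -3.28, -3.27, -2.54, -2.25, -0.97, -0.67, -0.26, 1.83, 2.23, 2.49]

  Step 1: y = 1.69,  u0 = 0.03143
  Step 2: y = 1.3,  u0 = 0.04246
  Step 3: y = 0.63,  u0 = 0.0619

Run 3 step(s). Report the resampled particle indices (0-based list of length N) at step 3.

resampled_idx = [0, 1, 2, 3, 4, 5, 6, 7, 8, 8, 9, 10]

step 1: w=[0.0000, 0.0000, 0.0000, 0.0000, 0.0000, 0.0000, 0.0000, 0.0000, 0.0000, 0.6784, 0.2512, 0.0704]  mean=1.9769  Neff=1.8929  idx=[9, 9, 9, 9, 9, 9, 9, 9, 10, 10, 10, 11]
step 2: w=[0.1195, 0.1195, 0.1195, 0.1195, 0.1195, 0.1195, 0.1195, 0.1195, 0.0142, 0.0142, 0.0142, 0.0019]  mean=1.8482  Neff=8.7137  idx=[0, 1, 1, 2, 3, 3, 4, 5, 5, 6, 7, 8]
step 3: w=[0.0908, 0.0908, 0.0908, 0.0908, 0.0908, 0.0908, 0.0908, 0.0908, 0.0908, 0.0908, 0.0908, 0.0015]  mean=1.8306  Neff=11.0332  idx=[0, 1, 2, 3, 4, 5, 6, 7, 8, 8, 9, 10]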